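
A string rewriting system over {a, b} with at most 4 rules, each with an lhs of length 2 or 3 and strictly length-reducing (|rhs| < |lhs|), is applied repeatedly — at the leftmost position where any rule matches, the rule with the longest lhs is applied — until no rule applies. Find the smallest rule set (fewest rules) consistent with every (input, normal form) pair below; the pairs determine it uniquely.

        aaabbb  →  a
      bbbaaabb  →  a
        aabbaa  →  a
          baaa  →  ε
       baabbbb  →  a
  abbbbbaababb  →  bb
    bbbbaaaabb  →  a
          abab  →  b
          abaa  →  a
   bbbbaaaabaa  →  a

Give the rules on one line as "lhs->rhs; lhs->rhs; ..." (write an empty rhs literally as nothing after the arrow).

aa->; ab->a; ba->a; baa->a

  | aaabbb => abbb => abb => ab => a
  | bbbaaabb => bbaabb => babb => abb => ab => a
  | aabbaa => bbaa => ba => a
  | baaa => aa => ε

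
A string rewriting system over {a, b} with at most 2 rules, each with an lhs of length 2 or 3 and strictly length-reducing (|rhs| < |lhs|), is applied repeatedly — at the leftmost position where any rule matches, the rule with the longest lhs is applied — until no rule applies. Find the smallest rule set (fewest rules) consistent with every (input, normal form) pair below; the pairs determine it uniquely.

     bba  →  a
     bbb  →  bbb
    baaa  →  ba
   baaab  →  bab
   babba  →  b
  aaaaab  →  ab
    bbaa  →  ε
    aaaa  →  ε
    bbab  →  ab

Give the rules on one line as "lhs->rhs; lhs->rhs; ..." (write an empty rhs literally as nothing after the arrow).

aa->; bba->a

  | bba => a
  | bbb
  | baaa => ba
  | baaab => bab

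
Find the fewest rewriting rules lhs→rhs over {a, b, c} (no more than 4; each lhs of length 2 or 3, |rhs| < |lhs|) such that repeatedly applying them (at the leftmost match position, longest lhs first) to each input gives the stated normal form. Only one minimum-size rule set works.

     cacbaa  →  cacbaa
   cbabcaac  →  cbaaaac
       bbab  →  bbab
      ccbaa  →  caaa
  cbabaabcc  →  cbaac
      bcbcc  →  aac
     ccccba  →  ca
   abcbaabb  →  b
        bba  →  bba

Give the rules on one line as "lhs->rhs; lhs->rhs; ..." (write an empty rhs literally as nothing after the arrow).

  | cacbaa
  | cbabcaac => cbaaaac
  | bbab
  | ccbaa => caaa

aab->; bc->a; cca->; ccb->ca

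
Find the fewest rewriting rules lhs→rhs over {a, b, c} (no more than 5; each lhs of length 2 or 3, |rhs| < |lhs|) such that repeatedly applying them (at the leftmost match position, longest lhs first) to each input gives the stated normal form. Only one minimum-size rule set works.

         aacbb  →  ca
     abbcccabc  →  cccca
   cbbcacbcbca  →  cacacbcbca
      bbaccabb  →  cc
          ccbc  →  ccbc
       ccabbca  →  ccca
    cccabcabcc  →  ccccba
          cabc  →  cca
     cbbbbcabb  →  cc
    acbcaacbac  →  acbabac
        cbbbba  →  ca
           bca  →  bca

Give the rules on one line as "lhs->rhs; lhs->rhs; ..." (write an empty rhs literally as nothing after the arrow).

aa->; abc->ca; bb->a; bcc->ba

  | aacbb => cbb => ca
  | abbcccabc => aacccabc => cccabc => cccca
  | cbbcacbcbca => cacacbcbca
  | bbaccabb => aaccabb => ccabb => ccaa => cc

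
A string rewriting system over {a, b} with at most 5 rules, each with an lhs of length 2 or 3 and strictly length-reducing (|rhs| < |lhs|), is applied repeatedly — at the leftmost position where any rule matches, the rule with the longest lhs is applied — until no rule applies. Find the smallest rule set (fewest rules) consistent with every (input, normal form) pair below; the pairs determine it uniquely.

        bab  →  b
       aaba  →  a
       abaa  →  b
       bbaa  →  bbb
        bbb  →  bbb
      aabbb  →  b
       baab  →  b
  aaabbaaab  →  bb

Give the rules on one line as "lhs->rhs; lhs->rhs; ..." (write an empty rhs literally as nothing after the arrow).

  | bab => b
  | aaba => aba => a
  | abaa => aa => b
  | bbaa => bbb

aa->b; aab->ab; ab->; abb->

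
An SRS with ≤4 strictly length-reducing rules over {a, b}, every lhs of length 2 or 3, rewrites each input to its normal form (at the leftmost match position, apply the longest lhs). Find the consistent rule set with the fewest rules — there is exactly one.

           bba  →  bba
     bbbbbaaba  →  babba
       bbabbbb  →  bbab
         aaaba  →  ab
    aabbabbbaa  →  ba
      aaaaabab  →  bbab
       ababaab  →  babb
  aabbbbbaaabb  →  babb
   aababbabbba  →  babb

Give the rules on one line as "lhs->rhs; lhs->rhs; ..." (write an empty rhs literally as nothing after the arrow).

aa->b; aba->aa; baa->ab; bbb->

  | bba
  | bbbbbaaba => bbaaba => babba
  | bbabbbb => bbab
  | aaaba => baba => baa => ab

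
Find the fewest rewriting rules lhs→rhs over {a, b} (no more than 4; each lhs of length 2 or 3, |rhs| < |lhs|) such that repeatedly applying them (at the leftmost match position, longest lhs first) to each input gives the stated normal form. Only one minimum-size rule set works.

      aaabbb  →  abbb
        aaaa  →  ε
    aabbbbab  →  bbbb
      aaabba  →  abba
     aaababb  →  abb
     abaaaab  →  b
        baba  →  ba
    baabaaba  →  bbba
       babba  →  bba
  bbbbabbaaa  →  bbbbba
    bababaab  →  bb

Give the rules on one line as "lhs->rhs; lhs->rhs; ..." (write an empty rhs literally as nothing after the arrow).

aa->; aba->a; bab->b

  | aaabbb => abbb
  | aaaa => aa => ε
  | aabbbbab => bbbbab => bbbb
  | aaabba => abba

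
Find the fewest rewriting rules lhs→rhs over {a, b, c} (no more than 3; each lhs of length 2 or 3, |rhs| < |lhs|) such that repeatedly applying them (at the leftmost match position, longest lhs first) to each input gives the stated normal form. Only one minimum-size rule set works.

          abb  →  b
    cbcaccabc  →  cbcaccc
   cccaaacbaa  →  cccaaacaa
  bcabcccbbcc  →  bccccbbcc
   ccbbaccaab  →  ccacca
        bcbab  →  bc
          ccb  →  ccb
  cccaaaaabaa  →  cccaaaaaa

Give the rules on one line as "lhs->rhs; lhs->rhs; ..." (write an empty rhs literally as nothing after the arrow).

ab->; ba->a

  | abb => b
  | cbcaccabc => cbcaccc
  | cccaaacbaa => cccaaacaa
  | bcabcccbbcc => bccccbbcc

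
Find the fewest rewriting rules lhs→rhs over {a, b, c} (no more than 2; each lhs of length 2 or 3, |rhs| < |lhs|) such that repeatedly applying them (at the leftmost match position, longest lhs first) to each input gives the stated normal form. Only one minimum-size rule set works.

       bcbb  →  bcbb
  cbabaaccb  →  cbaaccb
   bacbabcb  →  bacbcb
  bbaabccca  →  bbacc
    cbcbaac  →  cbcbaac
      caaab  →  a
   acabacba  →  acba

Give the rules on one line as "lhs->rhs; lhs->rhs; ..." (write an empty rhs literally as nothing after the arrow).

ab->; ca->

  | bcbb
  | cbabaaccb => cbaaccb
  | bacbabcb => bacbcb
  | bbaabccca => bbaccca => bbacc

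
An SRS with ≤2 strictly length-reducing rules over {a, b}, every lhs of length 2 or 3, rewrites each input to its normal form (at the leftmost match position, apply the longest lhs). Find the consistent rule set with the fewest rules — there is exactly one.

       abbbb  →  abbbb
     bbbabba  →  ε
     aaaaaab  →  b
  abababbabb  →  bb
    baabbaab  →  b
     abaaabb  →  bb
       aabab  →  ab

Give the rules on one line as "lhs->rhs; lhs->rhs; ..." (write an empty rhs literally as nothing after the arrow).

aa->; ba->a

  | abbbb
  | bbbabba => bbabba => babba => abba => aba => aa => ε
  | aaaaaab => aaaab => aab => b
  | abababbabb => aababbabb => babbabb => abbabb => ababb => aabb => bb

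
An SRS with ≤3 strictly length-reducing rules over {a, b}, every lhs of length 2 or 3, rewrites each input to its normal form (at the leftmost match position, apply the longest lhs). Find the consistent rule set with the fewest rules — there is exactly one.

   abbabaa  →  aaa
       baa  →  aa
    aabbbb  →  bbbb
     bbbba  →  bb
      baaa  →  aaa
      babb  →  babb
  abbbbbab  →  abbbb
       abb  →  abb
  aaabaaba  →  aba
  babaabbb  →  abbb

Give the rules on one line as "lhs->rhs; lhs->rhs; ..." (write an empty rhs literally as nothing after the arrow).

  | abbabaa => abaa => aaa
  | baa => aa
  | aabbbb => bbbb
  | bbbba => bb

aab->b; baa->aa; bba->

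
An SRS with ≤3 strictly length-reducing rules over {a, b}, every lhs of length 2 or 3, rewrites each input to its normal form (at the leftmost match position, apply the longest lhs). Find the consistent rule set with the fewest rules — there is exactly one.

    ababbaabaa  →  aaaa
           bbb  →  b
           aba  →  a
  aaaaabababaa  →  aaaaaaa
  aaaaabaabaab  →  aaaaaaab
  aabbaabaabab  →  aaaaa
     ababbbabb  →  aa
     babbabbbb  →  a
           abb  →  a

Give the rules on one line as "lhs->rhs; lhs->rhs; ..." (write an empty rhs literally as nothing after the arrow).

ba->; bab->ba; bb->

  | ababbaabaa => ababaabaa => abaaabaa => aaabaa => aaaa
  | bbb => b
  | aba => a
  | aaaaabababaa => aaaaabaabaa => aaaaaabaa => aaaaaaa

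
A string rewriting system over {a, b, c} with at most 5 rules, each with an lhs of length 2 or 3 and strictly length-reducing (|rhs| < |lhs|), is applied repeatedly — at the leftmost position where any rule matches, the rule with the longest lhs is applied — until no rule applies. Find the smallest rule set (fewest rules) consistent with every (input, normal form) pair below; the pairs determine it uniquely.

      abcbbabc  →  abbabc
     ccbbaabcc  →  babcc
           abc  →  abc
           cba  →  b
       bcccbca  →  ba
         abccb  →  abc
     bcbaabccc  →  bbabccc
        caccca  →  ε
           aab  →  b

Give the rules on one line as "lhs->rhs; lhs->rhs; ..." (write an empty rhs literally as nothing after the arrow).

  | abcbbabc => abbabc
  | ccbbaabcc => cbaabcc => babcc
  | abc
  | cba => b

aa->; ca->a; cb->; cba->b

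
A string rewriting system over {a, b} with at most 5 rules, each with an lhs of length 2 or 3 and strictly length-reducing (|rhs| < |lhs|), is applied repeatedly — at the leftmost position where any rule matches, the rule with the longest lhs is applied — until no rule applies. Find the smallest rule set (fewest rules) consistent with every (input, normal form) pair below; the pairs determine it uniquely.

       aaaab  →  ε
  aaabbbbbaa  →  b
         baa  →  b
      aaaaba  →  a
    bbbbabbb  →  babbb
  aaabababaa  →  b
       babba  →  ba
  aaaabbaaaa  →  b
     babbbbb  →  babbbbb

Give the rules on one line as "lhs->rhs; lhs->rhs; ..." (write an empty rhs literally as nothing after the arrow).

aa->; aab->; aba->ba; bba->ba

  | aaaab => aab => ε
  | aaabbbbbaa => abbbbbaa => abbbbaa => abbbaa => abbaa => abaa => baa => b
  | baa => b
  | aaaaba => aaba => a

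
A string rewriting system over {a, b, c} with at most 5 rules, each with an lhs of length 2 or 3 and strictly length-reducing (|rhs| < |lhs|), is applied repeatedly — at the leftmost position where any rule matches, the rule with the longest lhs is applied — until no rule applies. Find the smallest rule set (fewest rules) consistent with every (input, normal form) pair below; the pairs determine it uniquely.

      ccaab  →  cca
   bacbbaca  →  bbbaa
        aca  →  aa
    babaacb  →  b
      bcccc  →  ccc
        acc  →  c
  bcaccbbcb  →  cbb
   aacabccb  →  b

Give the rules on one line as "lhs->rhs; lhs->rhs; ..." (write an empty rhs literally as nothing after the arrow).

  | ccaab => cca
  | bacbbaca => bbbaca => bbbaa
  | aca => aa
  | babaacb => baacb => bab => b

ab->; ac->; aca->aa; bc->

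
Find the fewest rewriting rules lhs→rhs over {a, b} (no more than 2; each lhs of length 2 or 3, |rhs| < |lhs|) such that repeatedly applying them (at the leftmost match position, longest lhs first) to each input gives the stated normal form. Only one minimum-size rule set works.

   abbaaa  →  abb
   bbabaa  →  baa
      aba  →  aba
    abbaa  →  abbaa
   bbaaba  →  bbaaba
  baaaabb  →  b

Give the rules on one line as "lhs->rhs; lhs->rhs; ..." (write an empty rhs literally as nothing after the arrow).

aaa->; bab->

  | abbaaa => abb
  | bbabaa => baa
  | aba
  | abbaa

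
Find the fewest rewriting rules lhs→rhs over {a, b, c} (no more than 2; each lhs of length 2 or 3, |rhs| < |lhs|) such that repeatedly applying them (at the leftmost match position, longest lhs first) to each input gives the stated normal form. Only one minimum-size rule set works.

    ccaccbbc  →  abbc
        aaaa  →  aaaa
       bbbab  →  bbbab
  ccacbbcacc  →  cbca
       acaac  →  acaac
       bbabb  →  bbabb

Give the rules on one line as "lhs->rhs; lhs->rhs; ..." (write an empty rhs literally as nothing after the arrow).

acb->c; cc->

  | ccaccbbc => accbbc => abbc
  | aaaa
  | bbbab
  | ccacbbcacc => acbbcacc => cbcacc => cbca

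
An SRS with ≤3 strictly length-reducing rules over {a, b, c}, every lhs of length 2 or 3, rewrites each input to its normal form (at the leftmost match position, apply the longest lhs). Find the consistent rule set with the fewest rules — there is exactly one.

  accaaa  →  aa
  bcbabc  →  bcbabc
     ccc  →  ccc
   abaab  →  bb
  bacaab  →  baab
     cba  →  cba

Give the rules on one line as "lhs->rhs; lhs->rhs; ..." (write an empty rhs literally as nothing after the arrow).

aba->bc; ca->

  | accaaa => acaa => aa
  | bcbabc
  | ccc
  | abaab => bcab => bb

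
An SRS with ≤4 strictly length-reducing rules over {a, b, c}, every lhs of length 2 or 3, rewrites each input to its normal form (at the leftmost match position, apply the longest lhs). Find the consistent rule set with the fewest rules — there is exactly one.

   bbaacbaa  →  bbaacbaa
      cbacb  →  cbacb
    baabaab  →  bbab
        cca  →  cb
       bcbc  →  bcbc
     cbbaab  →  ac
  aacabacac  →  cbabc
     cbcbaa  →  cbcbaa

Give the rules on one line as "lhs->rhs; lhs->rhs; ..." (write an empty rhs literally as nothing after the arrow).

aab->c; ca->b; cbb->a

  | bbaacbaa
  | cbacb
  | baabaab => bcaab => bbab
  | cca => cb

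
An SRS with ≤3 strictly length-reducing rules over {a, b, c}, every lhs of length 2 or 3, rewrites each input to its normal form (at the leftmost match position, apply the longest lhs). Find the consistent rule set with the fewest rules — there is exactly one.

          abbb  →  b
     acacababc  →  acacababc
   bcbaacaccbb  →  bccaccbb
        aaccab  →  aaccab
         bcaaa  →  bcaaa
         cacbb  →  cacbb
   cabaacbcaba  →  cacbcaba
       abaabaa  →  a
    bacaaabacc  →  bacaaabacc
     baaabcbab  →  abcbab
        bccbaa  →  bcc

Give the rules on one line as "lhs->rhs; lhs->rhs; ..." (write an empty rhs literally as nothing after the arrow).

  | abbb => b
  | acacababc
  | bcbaacaccbb => bccaccbb
  | aaccab

abb->; baa->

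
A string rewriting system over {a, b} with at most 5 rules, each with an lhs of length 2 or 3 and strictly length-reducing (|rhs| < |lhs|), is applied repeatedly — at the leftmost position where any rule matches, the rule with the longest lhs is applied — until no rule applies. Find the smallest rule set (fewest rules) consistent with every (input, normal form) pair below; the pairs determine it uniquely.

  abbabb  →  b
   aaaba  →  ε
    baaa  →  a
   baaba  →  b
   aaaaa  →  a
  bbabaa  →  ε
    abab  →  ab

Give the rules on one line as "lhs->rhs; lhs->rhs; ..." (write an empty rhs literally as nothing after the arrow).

  | abbabb => aabb => bbb => b
  | aaaba => baba => ba => ε
  | baaa => aba => a
  | baaba => abba => aa => b

aa->b; ba->; baa->ab; bb->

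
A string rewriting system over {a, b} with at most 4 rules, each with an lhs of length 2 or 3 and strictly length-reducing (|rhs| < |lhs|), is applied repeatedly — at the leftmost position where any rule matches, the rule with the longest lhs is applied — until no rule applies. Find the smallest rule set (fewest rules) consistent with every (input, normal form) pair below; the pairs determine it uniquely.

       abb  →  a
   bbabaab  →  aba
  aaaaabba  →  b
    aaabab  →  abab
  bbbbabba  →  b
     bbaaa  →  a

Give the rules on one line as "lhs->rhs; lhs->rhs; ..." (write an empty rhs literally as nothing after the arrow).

aa->b; aaa->a; aab->a; bb->

  | abb => a
  | bbabaab => abaab => aba
  | aaaaabba => aaabba => abba => aa => b
  | aaabab => abab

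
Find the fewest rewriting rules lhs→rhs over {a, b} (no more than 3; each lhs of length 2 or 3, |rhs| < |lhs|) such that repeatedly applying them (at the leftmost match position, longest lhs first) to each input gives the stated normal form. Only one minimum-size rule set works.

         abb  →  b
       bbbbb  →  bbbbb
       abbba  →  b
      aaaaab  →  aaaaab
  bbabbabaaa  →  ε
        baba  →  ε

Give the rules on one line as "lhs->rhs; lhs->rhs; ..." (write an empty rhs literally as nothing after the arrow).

  | abb => b
  | bbbbb
  | abbba => bba => b
  | aaaaab

abb->b; ba->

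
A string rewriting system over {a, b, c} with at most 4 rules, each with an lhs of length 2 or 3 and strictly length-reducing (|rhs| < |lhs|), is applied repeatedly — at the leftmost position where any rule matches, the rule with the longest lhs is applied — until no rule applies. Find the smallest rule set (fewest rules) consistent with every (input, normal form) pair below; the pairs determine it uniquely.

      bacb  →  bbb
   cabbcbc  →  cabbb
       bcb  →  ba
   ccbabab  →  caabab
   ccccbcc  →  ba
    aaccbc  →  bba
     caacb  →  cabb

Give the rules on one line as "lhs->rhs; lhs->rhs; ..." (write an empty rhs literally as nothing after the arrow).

  | bacb => bbb
  | cabbcbc => cabbac => cabbb
  | bcb => ba
  | ccbabab => caabab

abc->ba; ac->b; cb->a; cca->ba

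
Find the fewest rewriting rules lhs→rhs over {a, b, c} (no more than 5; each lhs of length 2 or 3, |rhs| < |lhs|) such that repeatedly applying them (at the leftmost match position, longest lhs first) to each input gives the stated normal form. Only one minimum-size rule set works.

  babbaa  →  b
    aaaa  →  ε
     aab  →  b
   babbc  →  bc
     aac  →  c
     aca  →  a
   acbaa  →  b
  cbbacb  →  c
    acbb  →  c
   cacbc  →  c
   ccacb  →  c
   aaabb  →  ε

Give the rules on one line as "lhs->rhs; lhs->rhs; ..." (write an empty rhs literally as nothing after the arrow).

  | babbaa => bacaa => baa => b
  | aaaa => aa => ε
  | aab => b
  | babbc => bacc => bc

aa->; ac->; bb->c; cb->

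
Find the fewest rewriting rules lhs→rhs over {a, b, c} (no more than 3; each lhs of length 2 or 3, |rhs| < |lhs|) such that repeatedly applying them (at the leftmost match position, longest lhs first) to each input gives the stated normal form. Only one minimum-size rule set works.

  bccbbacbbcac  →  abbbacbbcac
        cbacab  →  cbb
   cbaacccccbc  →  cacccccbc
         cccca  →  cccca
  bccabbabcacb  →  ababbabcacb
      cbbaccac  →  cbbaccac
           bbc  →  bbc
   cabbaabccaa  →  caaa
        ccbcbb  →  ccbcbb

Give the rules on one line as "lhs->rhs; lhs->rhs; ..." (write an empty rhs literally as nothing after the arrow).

  | bccbbacbbcac => abbbacbbcac
  | cbacab => cbb
  | cbaacccccbc => cacccccbc
  | cccca

aca->; baa->a; bcc->ab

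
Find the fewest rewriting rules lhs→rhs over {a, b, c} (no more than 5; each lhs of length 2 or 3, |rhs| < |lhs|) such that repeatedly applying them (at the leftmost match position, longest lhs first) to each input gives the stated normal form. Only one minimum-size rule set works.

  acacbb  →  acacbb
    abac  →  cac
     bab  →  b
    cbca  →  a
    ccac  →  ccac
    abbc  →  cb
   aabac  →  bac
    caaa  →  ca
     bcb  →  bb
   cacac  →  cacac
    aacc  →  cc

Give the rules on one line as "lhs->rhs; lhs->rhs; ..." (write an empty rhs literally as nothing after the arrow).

aa->; ab->c; bc->b; cba->a

  | acacbb
  | abac => cac
  | bab => bc => b
  | cbca => cba => a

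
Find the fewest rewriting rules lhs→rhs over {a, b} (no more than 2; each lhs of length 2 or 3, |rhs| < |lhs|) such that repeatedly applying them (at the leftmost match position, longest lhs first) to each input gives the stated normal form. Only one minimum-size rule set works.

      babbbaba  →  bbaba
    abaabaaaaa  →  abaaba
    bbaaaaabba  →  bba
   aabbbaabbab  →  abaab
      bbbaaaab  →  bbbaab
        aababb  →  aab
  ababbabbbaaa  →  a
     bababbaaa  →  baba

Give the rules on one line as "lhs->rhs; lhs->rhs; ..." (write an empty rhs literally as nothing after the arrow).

aaa->a; abb->

  | babbbaba => bbaba
  | abaabaaaaa => abaabaaa => abaaba
  | bbaaaaabba => bbaaabba => bbabba => bba
  | aabbbaabbab => abaabbab => abaab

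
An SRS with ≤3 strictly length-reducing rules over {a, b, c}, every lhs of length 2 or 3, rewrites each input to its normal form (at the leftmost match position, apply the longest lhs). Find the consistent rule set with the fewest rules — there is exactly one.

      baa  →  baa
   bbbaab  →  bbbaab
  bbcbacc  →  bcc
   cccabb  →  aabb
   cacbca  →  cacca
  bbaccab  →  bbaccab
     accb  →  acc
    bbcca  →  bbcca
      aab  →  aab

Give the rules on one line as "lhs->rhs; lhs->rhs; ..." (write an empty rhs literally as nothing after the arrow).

bca->; cb->c; ccc->a

  | baa
  | bbbaab
  | bbcbacc => bbcacc => bcc
  | cccabb => aabb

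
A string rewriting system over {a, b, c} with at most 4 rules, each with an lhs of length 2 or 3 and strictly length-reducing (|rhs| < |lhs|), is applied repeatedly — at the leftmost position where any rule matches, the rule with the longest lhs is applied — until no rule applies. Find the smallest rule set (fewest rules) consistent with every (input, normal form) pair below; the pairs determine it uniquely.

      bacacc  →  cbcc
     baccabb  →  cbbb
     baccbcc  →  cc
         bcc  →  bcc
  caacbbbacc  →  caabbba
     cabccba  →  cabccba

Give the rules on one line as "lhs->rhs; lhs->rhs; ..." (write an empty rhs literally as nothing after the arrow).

ac->a; baa->cb; bab->

  | bacacc => baacc => cbcc
  | baccabb => bacabb => baabb => cbbb
  | baccbcc => bacbcc => babcc => cc
  | bcc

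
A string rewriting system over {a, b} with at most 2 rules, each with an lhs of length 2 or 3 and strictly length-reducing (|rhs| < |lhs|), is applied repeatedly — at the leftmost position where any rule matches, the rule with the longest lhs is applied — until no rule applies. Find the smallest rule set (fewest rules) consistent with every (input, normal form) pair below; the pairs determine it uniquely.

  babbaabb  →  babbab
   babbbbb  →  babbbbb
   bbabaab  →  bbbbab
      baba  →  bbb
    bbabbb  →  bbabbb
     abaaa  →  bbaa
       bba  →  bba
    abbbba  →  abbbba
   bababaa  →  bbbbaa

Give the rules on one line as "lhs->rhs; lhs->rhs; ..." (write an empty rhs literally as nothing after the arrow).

aab->a; aba->bb

  | babbaabb => babbab
  | babbbbb
  | bbabaab => bbbbab
  | baba => bbb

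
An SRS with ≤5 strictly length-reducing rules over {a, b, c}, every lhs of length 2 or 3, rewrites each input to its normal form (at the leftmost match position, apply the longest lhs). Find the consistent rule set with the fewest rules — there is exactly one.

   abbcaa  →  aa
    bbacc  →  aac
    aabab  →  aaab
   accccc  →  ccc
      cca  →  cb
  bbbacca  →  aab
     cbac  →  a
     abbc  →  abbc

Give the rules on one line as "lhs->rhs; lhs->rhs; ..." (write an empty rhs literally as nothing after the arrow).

  | abbcaa => abbba => abba => aba => aa
  | bbacc => baac => aac
  | aabab => aaab
  | accccc => ccc

acc->; ba->a; bac->aa; ca->b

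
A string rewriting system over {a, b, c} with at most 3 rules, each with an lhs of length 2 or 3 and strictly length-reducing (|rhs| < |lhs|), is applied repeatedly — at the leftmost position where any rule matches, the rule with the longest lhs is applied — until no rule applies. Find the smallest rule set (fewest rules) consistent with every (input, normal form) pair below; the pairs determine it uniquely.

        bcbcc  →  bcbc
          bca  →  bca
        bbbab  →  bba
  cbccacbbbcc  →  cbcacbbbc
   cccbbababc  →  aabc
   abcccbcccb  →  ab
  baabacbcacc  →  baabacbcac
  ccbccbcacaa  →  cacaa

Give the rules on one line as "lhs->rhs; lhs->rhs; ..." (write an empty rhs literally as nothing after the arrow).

bab->a; cc->c; ccb->

  | bcbcc => bcbc
  | bca
  | bbbab => bba
  | cbccacbbbcc => cbcacbbbcc => cbcacbbbc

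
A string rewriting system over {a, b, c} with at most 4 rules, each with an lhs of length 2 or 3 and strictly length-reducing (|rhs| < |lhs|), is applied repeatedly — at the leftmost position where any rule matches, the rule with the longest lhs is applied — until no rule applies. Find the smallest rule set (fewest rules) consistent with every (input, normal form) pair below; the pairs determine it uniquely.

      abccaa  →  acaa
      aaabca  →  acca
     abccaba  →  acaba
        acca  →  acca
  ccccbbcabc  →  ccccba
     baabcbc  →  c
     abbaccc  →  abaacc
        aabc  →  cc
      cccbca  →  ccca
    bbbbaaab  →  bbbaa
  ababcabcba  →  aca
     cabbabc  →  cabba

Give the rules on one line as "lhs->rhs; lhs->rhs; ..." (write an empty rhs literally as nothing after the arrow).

  | abccaa => acaa
  | aaabca => acca
  | abccaba => acaba
  | acca

aab->c; acb->ac; bac->aa; bc->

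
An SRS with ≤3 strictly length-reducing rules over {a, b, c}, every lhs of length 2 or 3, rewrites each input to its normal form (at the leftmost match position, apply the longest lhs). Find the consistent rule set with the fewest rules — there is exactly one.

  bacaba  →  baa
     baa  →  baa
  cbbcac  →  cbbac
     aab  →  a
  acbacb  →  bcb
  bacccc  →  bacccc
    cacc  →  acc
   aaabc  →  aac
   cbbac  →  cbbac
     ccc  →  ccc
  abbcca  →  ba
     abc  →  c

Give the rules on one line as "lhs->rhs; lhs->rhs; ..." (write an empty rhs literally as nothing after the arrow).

ab->; ca->a; cba->bb

  | bacaba => baaba => baa
  | baa
  | cbbcac => cbbac
  | aab => a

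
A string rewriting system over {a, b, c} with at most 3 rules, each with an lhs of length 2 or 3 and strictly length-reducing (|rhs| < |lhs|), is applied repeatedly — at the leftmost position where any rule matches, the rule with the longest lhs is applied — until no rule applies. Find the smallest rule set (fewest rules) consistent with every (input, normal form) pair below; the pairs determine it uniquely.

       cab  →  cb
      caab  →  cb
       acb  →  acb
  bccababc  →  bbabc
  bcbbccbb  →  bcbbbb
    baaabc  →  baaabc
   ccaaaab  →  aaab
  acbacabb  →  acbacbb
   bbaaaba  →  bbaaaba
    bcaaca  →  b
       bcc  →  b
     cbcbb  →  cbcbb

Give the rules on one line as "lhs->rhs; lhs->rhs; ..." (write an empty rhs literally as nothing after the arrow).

  | cab => cb
  | caab => cab => cb
  | acb
  | bccababc => bbabc

ca->c; cc->; cca->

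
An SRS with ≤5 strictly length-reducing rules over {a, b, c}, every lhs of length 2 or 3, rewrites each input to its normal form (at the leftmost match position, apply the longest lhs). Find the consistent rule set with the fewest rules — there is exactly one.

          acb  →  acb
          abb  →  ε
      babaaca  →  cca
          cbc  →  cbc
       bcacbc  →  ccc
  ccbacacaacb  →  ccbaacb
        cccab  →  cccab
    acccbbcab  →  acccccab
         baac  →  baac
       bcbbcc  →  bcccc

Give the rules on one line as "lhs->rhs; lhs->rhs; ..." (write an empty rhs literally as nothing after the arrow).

  | acb
  | abb => ε
  | babaaca => bbcaca => ccaca => cbba => cca
  | cbc

aba->bc; abb->; bb->c; cac->bb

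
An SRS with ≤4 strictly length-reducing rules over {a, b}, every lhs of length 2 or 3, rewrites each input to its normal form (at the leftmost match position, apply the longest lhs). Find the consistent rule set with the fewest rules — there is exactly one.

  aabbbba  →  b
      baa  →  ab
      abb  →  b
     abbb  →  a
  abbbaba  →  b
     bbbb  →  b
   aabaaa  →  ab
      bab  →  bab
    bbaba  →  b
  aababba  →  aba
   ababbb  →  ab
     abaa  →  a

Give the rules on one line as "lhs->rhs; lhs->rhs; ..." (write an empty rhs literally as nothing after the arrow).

  | aabbbba => bbbbba => abbba => aaba => bba => aa => b
  | baa => ab
  | abb => aa => b
  | abbb => aab => bb => a

aa->b; baa->ab; bb->a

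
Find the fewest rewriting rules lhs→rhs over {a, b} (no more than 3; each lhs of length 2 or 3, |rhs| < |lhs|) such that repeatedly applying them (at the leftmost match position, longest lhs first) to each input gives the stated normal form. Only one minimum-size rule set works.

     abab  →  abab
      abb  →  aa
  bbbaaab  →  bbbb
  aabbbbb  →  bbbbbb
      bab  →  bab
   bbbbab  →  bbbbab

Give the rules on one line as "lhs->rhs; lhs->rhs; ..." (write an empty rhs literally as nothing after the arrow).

  | abab
  | abb => aa
  | bbbaaab => bbbb
  | aabbbbb => bbbbbb

aaa->; aab->bb; abb->aa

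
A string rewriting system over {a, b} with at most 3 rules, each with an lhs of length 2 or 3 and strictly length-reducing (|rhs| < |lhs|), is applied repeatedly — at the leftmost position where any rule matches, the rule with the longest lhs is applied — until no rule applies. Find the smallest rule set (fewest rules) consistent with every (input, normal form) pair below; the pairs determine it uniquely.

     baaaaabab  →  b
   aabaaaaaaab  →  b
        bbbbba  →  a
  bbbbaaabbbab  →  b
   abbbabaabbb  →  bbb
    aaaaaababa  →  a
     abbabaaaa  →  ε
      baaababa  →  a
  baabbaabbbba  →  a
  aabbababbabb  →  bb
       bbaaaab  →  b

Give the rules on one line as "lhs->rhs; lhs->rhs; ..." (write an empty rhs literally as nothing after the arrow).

aa->; ab->b; ba->a

  | baaaaabab => aaaaabab => aaabab => abab => bab => ab => b
  | aabaaaaaaab => baaaaaaab => aaaaaaab => aaaaab => aaab => ab => b
  | bbbbba => bbbba => bbba => bba => ba => a
  | bbbbaaabbbab => bbbaaabbbab => bbaaabbbab => baaabbbab => aaabbbab => abbbab => bbbab => bbab => bab => ab => b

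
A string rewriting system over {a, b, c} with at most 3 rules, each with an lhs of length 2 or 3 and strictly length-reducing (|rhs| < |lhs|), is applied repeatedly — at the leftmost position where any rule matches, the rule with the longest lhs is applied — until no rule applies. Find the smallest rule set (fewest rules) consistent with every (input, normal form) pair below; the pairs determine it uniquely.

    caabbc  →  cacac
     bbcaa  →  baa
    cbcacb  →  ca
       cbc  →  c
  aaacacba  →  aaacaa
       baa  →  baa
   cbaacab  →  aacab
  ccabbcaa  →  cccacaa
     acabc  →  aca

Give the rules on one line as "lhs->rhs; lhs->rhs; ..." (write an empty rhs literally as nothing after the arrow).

abb->ca; bc->; cb->

  | caabbc => cacac
  | bbcaa => baa
  | cbcacb => cacb => ca
  | cbc => c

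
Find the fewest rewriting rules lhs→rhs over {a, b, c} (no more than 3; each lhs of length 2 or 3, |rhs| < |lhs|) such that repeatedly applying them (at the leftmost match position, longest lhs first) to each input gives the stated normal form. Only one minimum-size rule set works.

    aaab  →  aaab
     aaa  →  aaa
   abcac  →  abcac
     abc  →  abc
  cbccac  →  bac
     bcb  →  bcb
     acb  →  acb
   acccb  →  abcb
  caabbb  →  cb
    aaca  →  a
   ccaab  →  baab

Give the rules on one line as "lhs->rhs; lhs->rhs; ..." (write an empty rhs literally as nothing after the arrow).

aac->; bb->c; cc->b

  | aaab
  | aaa
  | abcac
  | abc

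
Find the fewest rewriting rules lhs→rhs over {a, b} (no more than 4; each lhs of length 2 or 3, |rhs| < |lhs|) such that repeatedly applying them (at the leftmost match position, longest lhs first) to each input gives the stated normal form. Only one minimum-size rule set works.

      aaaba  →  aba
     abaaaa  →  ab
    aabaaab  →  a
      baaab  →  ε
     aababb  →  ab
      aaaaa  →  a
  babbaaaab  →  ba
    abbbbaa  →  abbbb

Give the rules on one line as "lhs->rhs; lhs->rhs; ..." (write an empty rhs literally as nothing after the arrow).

  | aaaba => aba
  | abaaaa => abaa => ab
  | aabaaab => aaaab => aab => a
  | baaab => bab => ε

aa->; aab->a; bab->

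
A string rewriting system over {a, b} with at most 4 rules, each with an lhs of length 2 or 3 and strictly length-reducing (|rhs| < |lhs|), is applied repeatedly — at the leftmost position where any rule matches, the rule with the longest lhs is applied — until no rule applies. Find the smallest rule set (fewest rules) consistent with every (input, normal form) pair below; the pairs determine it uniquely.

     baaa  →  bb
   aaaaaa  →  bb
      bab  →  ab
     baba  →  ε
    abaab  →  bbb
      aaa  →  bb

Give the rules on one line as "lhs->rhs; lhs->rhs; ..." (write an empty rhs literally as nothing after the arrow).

aa->; aaa->bb; ba->a

  | baaa => aaa => bb
  | aaaaaa => bbaaa => baaa => aaa => bb
  | bab => ab
  | baba => aba => aa => ε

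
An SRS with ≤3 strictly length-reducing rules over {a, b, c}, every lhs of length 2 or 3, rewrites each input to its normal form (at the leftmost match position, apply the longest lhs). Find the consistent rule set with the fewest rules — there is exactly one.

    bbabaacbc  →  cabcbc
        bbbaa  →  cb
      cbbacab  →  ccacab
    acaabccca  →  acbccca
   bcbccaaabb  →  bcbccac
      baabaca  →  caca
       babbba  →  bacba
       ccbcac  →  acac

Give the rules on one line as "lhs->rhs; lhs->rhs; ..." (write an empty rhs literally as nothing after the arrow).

aa->; bb->c; ccb->a

  | bbabaacbc => cabaacbc => cabcbc
  | bbbaa => cbaa => cb
  | cbbacab => ccacab
  | acaabccca => acbccca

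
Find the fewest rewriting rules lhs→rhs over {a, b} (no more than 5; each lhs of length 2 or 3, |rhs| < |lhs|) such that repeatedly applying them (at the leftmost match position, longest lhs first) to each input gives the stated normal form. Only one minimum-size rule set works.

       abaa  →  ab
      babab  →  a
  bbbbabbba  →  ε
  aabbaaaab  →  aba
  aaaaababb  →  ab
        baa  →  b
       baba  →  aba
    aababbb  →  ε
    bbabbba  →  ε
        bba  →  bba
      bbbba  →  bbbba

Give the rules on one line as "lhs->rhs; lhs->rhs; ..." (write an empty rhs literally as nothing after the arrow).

aa->; aab->a; abb->aa; bab->ab

  | abaa => ab
  | babab => abab => aab => a
  | bbbbabbba => bbbabbba => bbabbba => babbba => abbba => aaba => aa => ε
  | aabbaaaab => abaaaab => abaab => aba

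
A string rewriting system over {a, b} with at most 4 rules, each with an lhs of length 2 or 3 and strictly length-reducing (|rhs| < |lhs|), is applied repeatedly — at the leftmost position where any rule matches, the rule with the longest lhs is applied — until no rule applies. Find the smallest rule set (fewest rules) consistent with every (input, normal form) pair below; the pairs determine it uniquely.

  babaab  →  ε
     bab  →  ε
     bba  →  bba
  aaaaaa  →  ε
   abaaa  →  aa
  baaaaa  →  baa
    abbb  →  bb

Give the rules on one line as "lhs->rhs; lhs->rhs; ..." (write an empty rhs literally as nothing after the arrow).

aaa->; ab->; aba->; bab->ab

  | babaab => abaab => ab => ε
  | bab => ab => ε
  | bba
  | aaaaaa => aaa => ε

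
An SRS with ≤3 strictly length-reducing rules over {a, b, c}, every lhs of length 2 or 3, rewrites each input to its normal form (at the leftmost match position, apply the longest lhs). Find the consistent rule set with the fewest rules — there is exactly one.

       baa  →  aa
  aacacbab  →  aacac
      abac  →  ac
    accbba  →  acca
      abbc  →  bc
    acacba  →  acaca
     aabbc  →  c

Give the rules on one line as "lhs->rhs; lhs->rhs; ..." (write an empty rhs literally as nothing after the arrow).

ab->; ba->a

  | baa => aa
  | aacacbab => aacacab => aacac
  | abac => ac
  | accbba => accba => acca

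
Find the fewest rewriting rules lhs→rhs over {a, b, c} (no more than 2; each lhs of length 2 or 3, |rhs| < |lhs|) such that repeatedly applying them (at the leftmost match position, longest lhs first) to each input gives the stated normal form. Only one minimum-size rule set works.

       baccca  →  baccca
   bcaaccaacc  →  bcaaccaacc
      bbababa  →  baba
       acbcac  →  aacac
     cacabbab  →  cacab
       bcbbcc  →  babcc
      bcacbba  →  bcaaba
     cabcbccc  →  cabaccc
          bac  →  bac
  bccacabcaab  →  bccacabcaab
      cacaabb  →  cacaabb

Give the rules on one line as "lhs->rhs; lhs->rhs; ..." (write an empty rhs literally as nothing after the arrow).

  | baccca
  | bcaaccaacc
  | bbababa => baba
  | acbcac => aacac

bba->; cb->a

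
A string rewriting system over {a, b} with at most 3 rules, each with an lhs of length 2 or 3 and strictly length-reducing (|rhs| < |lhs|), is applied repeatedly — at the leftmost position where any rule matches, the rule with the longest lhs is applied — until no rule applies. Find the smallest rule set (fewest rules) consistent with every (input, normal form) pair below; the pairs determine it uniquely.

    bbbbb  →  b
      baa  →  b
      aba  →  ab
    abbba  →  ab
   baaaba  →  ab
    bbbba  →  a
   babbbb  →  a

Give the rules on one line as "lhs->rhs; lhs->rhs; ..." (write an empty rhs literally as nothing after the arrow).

ba->b; bab->ab; bb->

  | bbbbb => bbb => b
  | baa => ba => b
  | aba => ab
  | abbba => aba => ab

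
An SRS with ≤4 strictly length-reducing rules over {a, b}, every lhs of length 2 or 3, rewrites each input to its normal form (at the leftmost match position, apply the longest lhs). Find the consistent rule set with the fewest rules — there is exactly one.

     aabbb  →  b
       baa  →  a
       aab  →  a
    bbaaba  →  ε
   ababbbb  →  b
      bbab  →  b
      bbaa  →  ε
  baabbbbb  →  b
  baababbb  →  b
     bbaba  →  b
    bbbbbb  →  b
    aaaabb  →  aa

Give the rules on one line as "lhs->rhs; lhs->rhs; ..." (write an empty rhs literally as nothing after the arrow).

ab->; ba->; bb->b; bba->b

  | aabbb => abb => b
  | baa => a
  | aab => a
  | bbaaba => baba => ba => ε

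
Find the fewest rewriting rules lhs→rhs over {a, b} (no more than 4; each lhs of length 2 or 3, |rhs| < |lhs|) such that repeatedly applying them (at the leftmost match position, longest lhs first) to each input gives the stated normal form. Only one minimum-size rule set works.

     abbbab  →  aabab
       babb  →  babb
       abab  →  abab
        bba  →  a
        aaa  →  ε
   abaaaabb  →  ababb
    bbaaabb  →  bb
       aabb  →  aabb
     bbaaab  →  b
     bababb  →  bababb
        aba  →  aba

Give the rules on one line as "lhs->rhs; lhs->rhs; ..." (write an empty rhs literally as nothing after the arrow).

aaa->; bba->a; bbb->ab

  | abbbab => aabab
  | babb
  | abab
  | bba => a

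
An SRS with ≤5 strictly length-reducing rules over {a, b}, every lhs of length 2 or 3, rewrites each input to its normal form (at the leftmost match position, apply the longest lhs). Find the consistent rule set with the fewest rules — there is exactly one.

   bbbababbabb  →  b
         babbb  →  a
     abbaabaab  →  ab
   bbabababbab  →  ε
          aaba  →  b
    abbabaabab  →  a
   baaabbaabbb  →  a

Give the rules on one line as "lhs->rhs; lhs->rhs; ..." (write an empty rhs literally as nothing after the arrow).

  | bbbababbabb => abababbabb => bababbabb => abbabb => aaabb => babb => b
  | babbb => bb => a
  | abbaabaab => aaaabaab => baabaab => bbbaab => abaab => baab => bbb => ab
  | bbabababbab => aabababbab => bbababbab => aababbab => bbabbab => aabbab => bbbab => abab => bab => ε

aa->b; aba->ba; bab->; bb->a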